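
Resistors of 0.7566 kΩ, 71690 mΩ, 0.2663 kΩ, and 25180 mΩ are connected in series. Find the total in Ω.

1119.77 Ω

In Ω:
  0.7566 kΩ = 0.7566e3 Ω = 756.6
  71690 mΩ = 71690e-3 Ω = 71.69
  0.2663 kΩ = 0.2663e3 Ω = 266.3
  25180 mΩ = 25180e-3 Ω = 25.18
Sum: 756.6 + 71.69 + 266.3 + 25.18 = 1119.77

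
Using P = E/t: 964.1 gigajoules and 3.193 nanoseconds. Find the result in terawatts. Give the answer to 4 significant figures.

301900000 terawatts

(964.1 × 10^9) / (3.193 × 10^-9) = 301.942 × 10^18 W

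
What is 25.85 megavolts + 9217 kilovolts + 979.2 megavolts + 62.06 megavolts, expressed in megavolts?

1076.327 megavolts

In megavolts:
  25.85 megavolts → 25.85
  9217 kilovolts = 9217 × 10⁻³ megavolts = 9.217
  979.2 megavolts → 979.2
  62.06 megavolts → 62.06
Sum: 25.85 + 9.217 + 979.2 + 62.06 = 1076.327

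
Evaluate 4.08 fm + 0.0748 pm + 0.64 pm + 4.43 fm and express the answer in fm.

In fm:
  4.08 fm → 4.08
  0.0748 pm = 0.0748e3 fm = 74.8
  0.64 pm = 0.64e3 fm = 640
  4.43 fm → 4.43
Sum: 4.08 + 74.8 + 640 + 4.43 = 723.31

723.31 fm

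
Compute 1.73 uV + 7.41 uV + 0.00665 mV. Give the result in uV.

In uV:
  1.73 uV → 1.73
  7.41 uV → 7.41
  0.00665 mV = 0.00665 × 10^3 uV = 6.65
Sum: 1.73 + 7.41 + 6.65 = 15.79

15.79 uV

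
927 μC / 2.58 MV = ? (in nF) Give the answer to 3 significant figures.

(927 × 10⁻⁶) / (2.58 × 10⁶) = 359.3 × 10⁻¹² F

0.359 nF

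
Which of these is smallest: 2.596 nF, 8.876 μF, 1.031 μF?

2.596 nF

2.596 nF = 0.000000002596 F
8.876 μF = 0.000008876 F
1.031 μF = 0.000001031 F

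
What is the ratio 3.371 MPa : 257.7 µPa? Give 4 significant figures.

13080000000

(3.371 × 10^6) / (257.7 × 10^-6) = 0.013081 × 10^12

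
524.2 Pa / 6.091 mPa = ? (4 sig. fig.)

86060

(524.2) / (6.091e-3) = 86.061e3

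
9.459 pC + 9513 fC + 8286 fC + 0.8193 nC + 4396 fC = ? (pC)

In pC:
  9.459 pC → 9.459
  9513 fC = 9513 × 10^-3 pC = 9.513
  8286 fC = 8286 × 10^-3 pC = 8.286
  0.8193 nC = 0.8193 × 10^3 pC = 819.3
  4396 fC = 4396 × 10^-3 pC = 4.396
Sum: 9.459 + 9.513 + 8.286 + 819.3 + 4.396 = 850.954

850.954 pC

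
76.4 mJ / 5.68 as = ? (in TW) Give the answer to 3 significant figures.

13500 TW

(76.4e-3) / (5.68e-18) = 13.451e15 W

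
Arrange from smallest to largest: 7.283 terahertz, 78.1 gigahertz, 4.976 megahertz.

4.976 megahertz < 78.1 gigahertz < 7.283 terahertz

7.283 terahertz = 7283000000000 hertz
78.1 gigahertz = 78100000000 hertz
4.976 megahertz = 4976000 hertz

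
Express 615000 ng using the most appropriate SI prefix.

= 615 × 10⁻⁶ g; 10⁻⁶ is micro.

615 μg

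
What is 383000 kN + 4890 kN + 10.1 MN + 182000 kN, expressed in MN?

579.99 MN

In MN:
  383000 kN = 383000e-3 MN = 383
  4890 kN = 4890e-3 MN = 4.89
  10.1 MN → 10.1
  182000 kN = 182000e-3 MN = 182
Sum: 383 + 4.89 + 10.1 + 182 = 579.99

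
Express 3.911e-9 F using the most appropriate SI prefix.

= 3.911e-9 F; 1e-9 is nano.

3.911 nF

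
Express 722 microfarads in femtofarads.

722000000000 femtofarads

micro = 10⁻⁶, femto = 10⁻¹⁵; factor is 10⁹.
722 × 10⁹ = 722000000000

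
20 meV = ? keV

0.00002 keV

milli = 10⁻³, kilo = 10³; factor is 10⁻⁶.
20 × 10⁻⁶ = 0.00002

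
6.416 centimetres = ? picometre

64160000000 picometres

centi = 10^-2, pico = 10^-12; factor is 10^10.
6.416 × 10^10 = 64160000000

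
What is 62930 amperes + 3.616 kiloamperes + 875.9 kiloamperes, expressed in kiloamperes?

942.446 kiloamperes

In kiloamperes:
  62930 amperes = 62930 × 10^-3 kiloamperes = 62.93
  3.616 kiloamperes → 3.616
  875.9 kiloamperes → 875.9
Sum: 62.93 + 3.616 + 875.9 = 942.446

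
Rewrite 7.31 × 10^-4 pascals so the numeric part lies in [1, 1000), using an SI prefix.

= 731 × 10^-6 pascals; 10^-6 is micro.

731 micropascals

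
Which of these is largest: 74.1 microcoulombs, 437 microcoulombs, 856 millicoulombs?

74.1 microcoulombs = 0.0000741 coulombs
437 microcoulombs = 0.000437 coulombs
856 millicoulombs = 0.856 coulombs

856 millicoulombs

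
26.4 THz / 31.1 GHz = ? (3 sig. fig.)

849

(26.4 × 10^12) / (31.1 × 10^9) = 0.8489 × 10^3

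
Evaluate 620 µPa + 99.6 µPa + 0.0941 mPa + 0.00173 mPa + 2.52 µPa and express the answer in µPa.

In µPa:
  620 µPa → 620
  99.6 µPa → 99.6
  0.0941 mPa = 0.0941 × 10^3 µPa = 94.1
  0.00173 mPa = 0.00173 × 10^3 µPa = 1.73
  2.52 µPa → 2.52
Sum: 620 + 99.6 + 94.1 + 1.73 + 2.52 = 817.95

817.95 µPa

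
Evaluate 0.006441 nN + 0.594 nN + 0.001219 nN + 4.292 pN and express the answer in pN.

605.952 pN

In pN:
  0.006441 nN = 0.006441 × 10³ pN = 6.441
  0.594 nN = 0.594 × 10³ pN = 594
  0.001219 nN = 0.001219 × 10³ pN = 1.219
  4.292 pN → 4.292
Sum: 6.441 + 594 + 1.219 + 4.292 = 605.952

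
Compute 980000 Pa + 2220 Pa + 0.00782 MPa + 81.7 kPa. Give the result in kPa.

In kPa:
  980000 Pa = 980000 × 10^-3 kPa = 980
  2220 Pa = 2220 × 10^-3 kPa = 2.22
  0.00782 MPa = 0.00782 × 10^3 kPa = 7.82
  81.7 kPa → 81.7
Sum: 980 + 2.22 + 7.82 + 81.7 = 1071.74

1071.74 kPa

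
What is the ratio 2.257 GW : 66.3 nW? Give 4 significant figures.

34040000000000000

(2.257 × 10^9) / (66.3 × 10^-9) = 0.034042 × 10^18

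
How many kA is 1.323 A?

0.001323 kA

(no prefix) = 10⁰, kilo = 10³; factor is 10⁻³.
1.323 × 10⁻³ = 0.001323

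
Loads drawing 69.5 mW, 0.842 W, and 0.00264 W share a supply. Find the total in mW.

914.14 mW

In mW:
  69.5 mW → 69.5
  0.842 W = 0.842 × 10³ mW = 842
  0.00264 W = 0.00264 × 10³ mW = 2.64
Sum: 69.5 + 842 + 2.64 = 914.14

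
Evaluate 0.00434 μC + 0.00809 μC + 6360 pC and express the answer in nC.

In nC:
  0.00434 μC = 0.00434 × 10³ nC = 4.34
  0.00809 μC = 0.00809 × 10³ nC = 8.09
  6360 pC = 6360 × 10⁻³ nC = 6.36
Sum: 4.34 + 8.09 + 6.36 = 18.79

18.79 nC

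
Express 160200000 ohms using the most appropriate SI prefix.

160.2 megaohms

= 160.2 × 10^6 ohms; 10^6 is mega.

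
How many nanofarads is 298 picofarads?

pico = 10⁻¹², nano = 10⁻⁹; factor is 10⁻³.
298 × 10⁻³ = 0.298

0.298 nanofarads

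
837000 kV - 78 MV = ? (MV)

759 MV

In MV:
  837000 kV = 837000 × 10⁻³ MV = 837
  78 MV → 78
Difference: 837 - 78 = 759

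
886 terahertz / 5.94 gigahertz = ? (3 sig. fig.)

(886e12) / (5.94e9) = 149.2e3

149000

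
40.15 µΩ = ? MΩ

micro = 10⁻⁶, mega = 10⁶; factor is 10⁻¹².
40.15 × 10⁻¹² = 0.00000000004015

0.00000000004015 MΩ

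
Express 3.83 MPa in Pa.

3830000 Pa

mega = 1e6, (no prefix) = 1e0; factor is 1e6.
3.83 × 1e6 = 3830000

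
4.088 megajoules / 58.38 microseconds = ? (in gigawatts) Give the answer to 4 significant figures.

(4.088 × 10^6) / (58.38 × 10^-6) = 0.070024 × 10^12 W

70.02 gigawatts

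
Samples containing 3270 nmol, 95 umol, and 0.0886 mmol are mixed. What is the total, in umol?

In umol:
  3270 nmol = 3270 × 10⁻³ umol = 3.27
  95 umol → 95
  0.0886 mmol = 0.0886 × 10³ umol = 88.6
Sum: 3.27 + 95 + 88.6 = 186.87

186.87 umol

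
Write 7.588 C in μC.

7588000 μC

(no prefix) = 10^0, micro = 10^-6; factor is 10^6.
7.588 × 10^6 = 7588000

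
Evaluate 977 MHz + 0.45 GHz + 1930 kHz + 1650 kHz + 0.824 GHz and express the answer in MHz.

In MHz:
  977 MHz → 977
  0.45 GHz = 0.45 × 10³ MHz = 450
  1930 kHz = 1930 × 10⁻³ MHz = 1.93
  1650 kHz = 1650 × 10⁻³ MHz = 1.65
  0.824 GHz = 0.824 × 10³ MHz = 824
Sum: 977 + 450 + 1.93 + 1.65 + 824 = 2254.58

2254.58 MHz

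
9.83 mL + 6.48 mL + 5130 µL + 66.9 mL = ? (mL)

In mL:
  9.83 mL → 9.83
  6.48 mL → 6.48
  5130 µL = 5130e-3 mL = 5.13
  66.9 mL → 66.9
Sum: 9.83 + 6.48 + 5.13 + 66.9 = 88.34

88.34 mL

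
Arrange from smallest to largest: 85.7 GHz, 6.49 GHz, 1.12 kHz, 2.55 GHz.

1.12 kHz < 2.55 GHz < 6.49 GHz < 85.7 GHz

85.7 GHz = 85700000000 Hz
6.49 GHz = 6490000000 Hz
1.12 kHz = 1120 Hz
2.55 GHz = 2550000000 Hz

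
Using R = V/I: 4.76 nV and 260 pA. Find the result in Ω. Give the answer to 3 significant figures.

(4.76e-9) / (260e-12) = 0.018308e3 Ω

18.3 Ω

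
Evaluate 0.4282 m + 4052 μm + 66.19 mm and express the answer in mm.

498.442 mm

In mm:
  0.4282 m = 0.4282 × 10^3 mm = 428.2
  4052 μm = 4052 × 10^-3 mm = 4.052
  66.19 mm → 66.19
Sum: 428.2 + 4.052 + 66.19 = 498.442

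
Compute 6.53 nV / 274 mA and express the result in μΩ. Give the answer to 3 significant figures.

0.0238 μΩ

(6.53 × 10⁻⁹) / (274 × 10⁻³) = 0.023832 × 10⁻⁶ Ω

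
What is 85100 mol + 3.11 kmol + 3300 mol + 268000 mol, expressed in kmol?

In kmol:
  85100 mol = 85100 × 10⁻³ kmol = 85.1
  3.11 kmol → 3.11
  3300 mol = 3300 × 10⁻³ kmol = 3.3
  268000 mol = 268000 × 10⁻³ kmol = 268
Sum: 85.1 + 3.11 + 3.3 + 268 = 359.51

359.51 kmol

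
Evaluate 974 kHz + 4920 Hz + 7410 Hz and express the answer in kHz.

In kHz:
  974 kHz → 974
  4920 Hz = 4920 × 10^-3 kHz = 4.92
  7410 Hz = 7410 × 10^-3 kHz = 7.41
Sum: 974 + 4.92 + 7.41 = 986.33

986.33 kHz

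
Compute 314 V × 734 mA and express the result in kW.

0.230476 kW

314 × 734 × 10⁻³ = 230476 × 10⁻³ W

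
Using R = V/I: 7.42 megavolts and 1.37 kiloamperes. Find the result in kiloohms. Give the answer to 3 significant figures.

(7.42e6) / (1.37e3) = 5.4161e3 Ω

5.42 kiloohms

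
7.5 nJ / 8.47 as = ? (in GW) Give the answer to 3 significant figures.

(7.5 × 10⁻⁹) / (8.47 × 10⁻¹⁸) = 0.88548 × 10⁹ W

0.885 GW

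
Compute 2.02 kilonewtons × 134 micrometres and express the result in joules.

2.02e3 × 134e-6 = 270.68e-3 J

0.27068 joules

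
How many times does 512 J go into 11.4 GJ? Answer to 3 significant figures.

22300000

(11.4e9) / (512) = 0.02227e9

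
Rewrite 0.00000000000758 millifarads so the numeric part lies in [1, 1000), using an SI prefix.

7.58 femtofarads

= 7.58e-15 farads; 1e-15 is femto.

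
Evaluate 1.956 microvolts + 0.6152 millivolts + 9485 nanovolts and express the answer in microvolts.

626.641 microvolts

In microvolts:
  1.956 microvolts → 1.956
  0.6152 millivolts = 0.6152 × 10³ microvolts = 615.2
  9485 nanovolts = 9485 × 10⁻³ microvolts = 9.485
Sum: 1.956 + 615.2 + 9.485 = 626.641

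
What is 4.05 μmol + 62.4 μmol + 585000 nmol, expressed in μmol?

In μmol:
  4.05 μmol → 4.05
  62.4 μmol → 62.4
  585000 nmol = 585000e-3 μmol = 585
Sum: 4.05 + 62.4 + 585 = 651.45

651.45 μmol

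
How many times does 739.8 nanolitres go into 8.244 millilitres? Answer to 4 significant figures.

(8.244 × 10⁻³) / (739.8 × 10⁻⁹) = 0.011144 × 10⁶

11140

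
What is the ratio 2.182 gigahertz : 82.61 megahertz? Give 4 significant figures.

(2.182e9) / (82.61e6) = 0.026413e3

26.41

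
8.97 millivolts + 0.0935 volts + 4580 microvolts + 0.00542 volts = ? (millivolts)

112.47 millivolts

In millivolts:
  8.97 millivolts → 8.97
  0.0935 volts = 0.0935 × 10^3 millivolts = 93.5
  4580 microvolts = 4580 × 10^-3 millivolts = 4.58
  0.00542 volts = 0.00542 × 10^3 millivolts = 5.42
Sum: 8.97 + 93.5 + 4.58 + 5.42 = 112.47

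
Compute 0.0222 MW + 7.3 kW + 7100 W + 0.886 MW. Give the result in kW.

In kW:
  0.0222 MW = 0.0222 × 10³ kW = 22.2
  7.3 kW → 7.3
  7100 W = 7100 × 10⁻³ kW = 7.1
  0.886 MW = 0.886 × 10³ kW = 886
Sum: 22.2 + 7.3 + 7.1 + 886 = 922.6

922.6 kW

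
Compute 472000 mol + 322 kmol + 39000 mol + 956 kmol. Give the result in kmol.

1789 kmol

In kmol:
  472000 mol = 472000 × 10^-3 kmol = 472
  322 kmol → 322
  39000 mol = 39000 × 10^-3 kmol = 39
  956 kmol → 956
Sum: 472 + 322 + 39 + 956 = 1789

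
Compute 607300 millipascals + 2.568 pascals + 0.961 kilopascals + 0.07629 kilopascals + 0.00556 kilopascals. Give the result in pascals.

In pascals:
  607300 millipascals = 607300e-3 pascals = 607.3
  2.568 pascals → 2.568
  0.961 kilopascals = 0.961e3 pascals = 961
  0.07629 kilopascals = 0.07629e3 pascals = 76.29
  0.00556 kilopascals = 0.00556e3 pascals = 5.56
Sum: 607.3 + 2.568 + 961 + 76.29 + 5.56 = 1652.718

1652.718 pascals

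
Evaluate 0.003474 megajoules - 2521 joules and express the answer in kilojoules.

In kilojoules:
  0.003474 megajoules = 0.003474 × 10³ kilojoules = 3.474
  2521 joules = 2521 × 10⁻³ kilojoules = 2.521
Difference: 3.474 - 2.521 = 0.953

0.953 kilojoules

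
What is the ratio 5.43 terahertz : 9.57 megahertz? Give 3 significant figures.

(5.43 × 10^12) / (9.57 × 10^6) = 0.5674 × 10^6

567000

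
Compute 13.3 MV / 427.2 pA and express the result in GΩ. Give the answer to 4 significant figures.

(13.3e6) / (427.2e-12) = 0.031133e18 Ω

31130000 GΩ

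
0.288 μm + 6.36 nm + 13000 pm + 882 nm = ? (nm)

1189.36 nm

In nm:
  0.288 μm = 0.288e3 nm = 288
  6.36 nm → 6.36
  13000 pm = 13000e-3 nm = 13
  882 nm → 882
Sum: 288 + 6.36 + 13 + 882 = 1189.36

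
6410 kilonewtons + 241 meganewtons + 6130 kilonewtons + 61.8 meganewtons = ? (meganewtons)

In meganewtons:
  6410 kilonewtons = 6410 × 10⁻³ meganewtons = 6.41
  241 meganewtons → 241
  6130 kilonewtons = 6130 × 10⁻³ meganewtons = 6.13
  61.8 meganewtons → 61.8
Sum: 6.41 + 241 + 6.13 + 61.8 = 315.34

315.34 meganewtons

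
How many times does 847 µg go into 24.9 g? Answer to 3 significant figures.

(24.9) / (847 × 10^-6) = 0.0294 × 10^6

29400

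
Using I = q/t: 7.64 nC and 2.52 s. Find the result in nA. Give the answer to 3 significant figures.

(7.64 × 10⁻⁹) / (2.52) = 3.0317 × 10⁻⁹ A

3.03 nA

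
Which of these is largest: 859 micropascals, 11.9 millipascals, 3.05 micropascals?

859 micropascals = 0.000859 pascals
11.9 millipascals = 0.0119 pascals
3.05 micropascals = 0.00000305 pascals

11.9 millipascals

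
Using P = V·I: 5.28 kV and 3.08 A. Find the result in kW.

5.28e3 × 3.08 = 16.2624e3 W

16.2624 kW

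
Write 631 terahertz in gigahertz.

631000 gigahertz

tera = 10¹², giga = 10⁹; factor is 10³.
631 × 10³ = 631000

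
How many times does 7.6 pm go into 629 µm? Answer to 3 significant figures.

(629 × 10^-6) / (7.6 × 10^-12) = 82.76 × 10^6

82800000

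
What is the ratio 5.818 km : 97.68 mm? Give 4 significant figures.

(5.818 × 10³) / (97.68 × 10⁻³) = 0.059562 × 10⁶

59560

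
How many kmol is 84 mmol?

0.000084 kmol

milli = 1e-3, kilo = 1e3; factor is 1e-6.
84 × 1e-6 = 0.000084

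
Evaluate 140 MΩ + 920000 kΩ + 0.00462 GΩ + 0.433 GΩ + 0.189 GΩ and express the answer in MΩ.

In MΩ:
  140 MΩ → 140
  920000 kΩ = 920000 × 10^-3 MΩ = 920
  0.00462 GΩ = 0.00462 × 10^3 MΩ = 4.62
  0.433 GΩ = 0.433 × 10^3 MΩ = 433
  0.189 GΩ = 0.189 × 10^3 MΩ = 189
Sum: 140 + 920 + 4.62 + 433 + 189 = 1686.62

1686.62 MΩ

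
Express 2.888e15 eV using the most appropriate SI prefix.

2.888 PeV

= 2.888e15 eV; 1e15 is peta.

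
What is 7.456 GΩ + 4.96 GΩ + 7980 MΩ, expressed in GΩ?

20.396 GΩ

In GΩ:
  7.456 GΩ → 7.456
  4.96 GΩ → 4.96
  7980 MΩ = 7980 × 10^-3 GΩ = 7.98
Sum: 7.456 + 4.96 + 7.98 = 20.396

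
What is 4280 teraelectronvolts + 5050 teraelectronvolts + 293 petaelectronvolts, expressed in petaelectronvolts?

302.33 petaelectronvolts

In petaelectronvolts:
  4280 teraelectronvolts = 4280e-3 petaelectronvolts = 4.28
  5050 teraelectronvolts = 5050e-3 petaelectronvolts = 5.05
  293 petaelectronvolts → 293
Sum: 4.28 + 5.05 + 293 = 302.33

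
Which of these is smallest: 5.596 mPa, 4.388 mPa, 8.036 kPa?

4.388 mPa

5.596 mPa = 0.005596 Pa
4.388 mPa = 0.004388 Pa
8.036 kPa = 8036 Pa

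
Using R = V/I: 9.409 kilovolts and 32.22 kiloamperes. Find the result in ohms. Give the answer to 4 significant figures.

(9.409 × 10^3) / (32.22 × 10^3) = 0.292024 Ω

0.2920 ohms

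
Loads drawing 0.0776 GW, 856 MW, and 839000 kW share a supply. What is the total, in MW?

1772.6 MW

In MW:
  0.0776 GW = 0.0776 × 10^3 MW = 77.6
  856 MW → 856
  839000 kW = 839000 × 10^-3 MW = 839
Sum: 77.6 + 856 + 839 = 1772.6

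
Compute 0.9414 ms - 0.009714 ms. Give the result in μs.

931.686 μs

In μs:
  0.9414 ms = 0.9414 × 10^3 μs = 941.4
  0.009714 ms = 0.009714 × 10^3 μs = 9.714
Difference: 941.4 - 9.714 = 931.686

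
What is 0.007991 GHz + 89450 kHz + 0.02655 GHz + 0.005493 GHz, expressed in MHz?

129.484 MHz

In MHz:
  0.007991 GHz = 0.007991 × 10^3 MHz = 7.991
  89450 kHz = 89450 × 10^-3 MHz = 89.45
  0.02655 GHz = 0.02655 × 10^3 MHz = 26.55
  0.005493 GHz = 0.005493 × 10^3 MHz = 5.493
Sum: 7.991 + 89.45 + 26.55 + 5.493 = 129.484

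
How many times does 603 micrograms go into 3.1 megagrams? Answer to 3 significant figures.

(3.1e6) / (603e-6) = 0.005141e12

5140000000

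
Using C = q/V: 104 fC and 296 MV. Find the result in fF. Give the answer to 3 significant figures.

0.000000351 fF

(104 × 10^-15) / (296 × 10^6) = 0.35135 × 10^-21 F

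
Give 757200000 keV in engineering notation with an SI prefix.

757.2 GeV

= 757.2e9 eV; 1e9 is giga.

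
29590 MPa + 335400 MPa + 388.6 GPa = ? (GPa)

753.59 GPa

In GPa:
  29590 MPa = 29590 × 10⁻³ GPa = 29.59
  335400 MPa = 335400 × 10⁻³ GPa = 335.4
  388.6 GPa → 388.6
Sum: 29.59 + 335.4 + 388.6 = 753.59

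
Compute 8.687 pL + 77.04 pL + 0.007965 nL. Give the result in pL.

In pL:
  8.687 pL → 8.687
  77.04 pL → 77.04
  0.007965 nL = 0.007965 × 10^3 pL = 7.965
Sum: 8.687 + 77.04 + 7.965 = 93.692

93.692 pL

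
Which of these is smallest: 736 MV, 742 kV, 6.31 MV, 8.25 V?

8.25 V

736 MV = 736000000 V
742 kV = 742000 V
6.31 MV = 6310000 V
8.25 V = 8.25 V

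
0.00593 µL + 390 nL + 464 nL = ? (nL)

859.93 nL

In nL:
  0.00593 µL = 0.00593e3 nL = 5.93
  390 nL → 390
  464 nL → 464
Sum: 5.93 + 390 + 464 = 859.93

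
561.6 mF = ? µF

milli = 1e-3, micro = 1e-6; factor is 1e3.
561.6 × 1e3 = 561600

561600 µF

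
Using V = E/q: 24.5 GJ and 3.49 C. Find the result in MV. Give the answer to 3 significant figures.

7020 MV

(24.5 × 10⁹) / (3.49) = 7.0201 × 10⁹ V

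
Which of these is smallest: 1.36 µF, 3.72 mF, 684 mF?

1.36 µF = 0.00000136 F
3.72 mF = 0.00372 F
684 mF = 0.684 F

1.36 µF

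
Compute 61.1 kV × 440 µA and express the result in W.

61.1 × 10^3 × 440 × 10^-6 = 26884 × 10^-3 W

26.884 W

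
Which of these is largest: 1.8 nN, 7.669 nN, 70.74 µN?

1.8 nN = 0.0000000018 N
7.669 nN = 0.000000007669 N
70.74 µN = 0.00007074 N

70.74 µN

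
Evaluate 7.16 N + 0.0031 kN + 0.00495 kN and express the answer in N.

In N:
  7.16 N → 7.16
  0.0031 kN = 0.0031 × 10³ N = 3.1
  0.00495 kN = 0.00495 × 10³ N = 4.95
Sum: 7.16 + 3.1 + 4.95 = 15.21

15.21 N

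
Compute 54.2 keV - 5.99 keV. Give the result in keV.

48.21 keV

In keV:
  54.2 keV → 54.2
  5.99 keV → 5.99
Difference: 54.2 - 5.99 = 48.21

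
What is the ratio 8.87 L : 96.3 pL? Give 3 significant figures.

(8.87) / (96.3 × 10^-12) = 0.09211 × 10^12

92100000000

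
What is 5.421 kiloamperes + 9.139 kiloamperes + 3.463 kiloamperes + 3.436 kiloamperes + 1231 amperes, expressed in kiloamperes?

22.69 kiloamperes

In kiloamperes:
  5.421 kiloamperes → 5.421
  9.139 kiloamperes → 9.139
  3.463 kiloamperes → 3.463
  3.436 kiloamperes → 3.436
  1231 amperes = 1231 × 10^-3 kiloamperes = 1.231
Sum: 5.421 + 9.139 + 3.463 + 3.436 + 1.231 = 22.69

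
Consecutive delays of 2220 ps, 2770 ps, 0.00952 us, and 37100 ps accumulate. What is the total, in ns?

51.61 ns

In ns:
  2220 ps = 2220 × 10⁻³ ns = 2.22
  2770 ps = 2770 × 10⁻³ ns = 2.77
  0.00952 us = 0.00952 × 10³ ns = 9.52
  37100 ps = 37100 × 10⁻³ ns = 37.1
Sum: 2.22 + 2.77 + 9.52 + 37.1 = 51.61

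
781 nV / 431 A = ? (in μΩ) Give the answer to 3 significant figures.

(781 × 10⁻⁹) / (431) = 1.8121 × 10⁻⁹ Ω

0.00181 μΩ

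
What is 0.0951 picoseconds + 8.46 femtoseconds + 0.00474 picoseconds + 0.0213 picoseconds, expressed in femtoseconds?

129.6 femtoseconds

In femtoseconds:
  0.0951 picoseconds = 0.0951 × 10³ femtoseconds = 95.1
  8.46 femtoseconds → 8.46
  0.00474 picoseconds = 0.00474 × 10³ femtoseconds = 4.74
  0.0213 picoseconds = 0.0213 × 10³ femtoseconds = 21.3
Sum: 95.1 + 8.46 + 4.74 + 21.3 = 129.6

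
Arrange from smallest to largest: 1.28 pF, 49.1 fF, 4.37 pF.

49.1 fF < 1.28 pF < 4.37 pF

1.28 pF = 0.00000000000128 F
49.1 fF = 0.0000000000000491 F
4.37 pF = 0.00000000000437 F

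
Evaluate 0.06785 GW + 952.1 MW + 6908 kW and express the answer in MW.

In MW:
  0.06785 GW = 0.06785e3 MW = 67.85
  952.1 MW → 952.1
  6908 kW = 6908e-3 MW = 6.908
Sum: 67.85 + 952.1 + 6.908 = 1026.858

1026.858 MW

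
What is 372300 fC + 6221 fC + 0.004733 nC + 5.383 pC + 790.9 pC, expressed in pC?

1179.537 pC

In pC:
  372300 fC = 372300 × 10^-3 pC = 372.3
  6221 fC = 6221 × 10^-3 pC = 6.221
  0.004733 nC = 0.004733 × 10^3 pC = 4.733
  5.383 pC → 5.383
  790.9 pC → 790.9
Sum: 372.3 + 6.221 + 4.733 + 5.383 + 790.9 = 1179.537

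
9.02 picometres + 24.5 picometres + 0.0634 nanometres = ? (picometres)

In picometres:
  9.02 picometres → 9.02
  24.5 picometres → 24.5
  0.0634 nanometres = 0.0634 × 10³ picometres = 63.4
Sum: 9.02 + 24.5 + 63.4 = 96.92

96.92 picometres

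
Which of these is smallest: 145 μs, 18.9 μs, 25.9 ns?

145 μs = 0.000145 s
18.9 μs = 0.0000189 s
25.9 ns = 0.0000000259 s

25.9 ns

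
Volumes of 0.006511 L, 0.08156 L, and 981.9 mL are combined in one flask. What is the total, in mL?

1069.971 mL

In mL:
  0.006511 L = 0.006511 × 10³ mL = 6.511
  0.08156 L = 0.08156 × 10³ mL = 81.56
  981.9 mL → 981.9
Sum: 6.511 + 81.56 + 981.9 = 1069.971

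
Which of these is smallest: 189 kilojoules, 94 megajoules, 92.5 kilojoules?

92.5 kilojoules

189 kilojoules = 189000 joules
94 megajoules = 94000000 joules
92.5 kilojoules = 92500 joules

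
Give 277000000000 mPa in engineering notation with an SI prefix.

= 277 × 10⁶ Pa; 10⁶ is mega.

277 MPa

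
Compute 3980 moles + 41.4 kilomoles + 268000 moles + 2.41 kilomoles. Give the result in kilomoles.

315.79 kilomoles

In kilomoles:
  3980 moles = 3980 × 10^-3 kilomoles = 3.98
  41.4 kilomoles → 41.4
  268000 moles = 268000 × 10^-3 kilomoles = 268
  2.41 kilomoles → 2.41
Sum: 3.98 + 41.4 + 268 + 2.41 = 315.79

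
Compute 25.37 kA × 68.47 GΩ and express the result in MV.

25.37 × 10³ × 68.47 × 10⁹ = 1737.0839 × 10¹² V

1737083900 MV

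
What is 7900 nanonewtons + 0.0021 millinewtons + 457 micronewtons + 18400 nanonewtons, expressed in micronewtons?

In micronewtons:
  7900 nanonewtons = 7900 × 10⁻³ micronewtons = 7.9
  0.0021 millinewtons = 0.0021 × 10³ micronewtons = 2.1
  457 micronewtons → 457
  18400 nanonewtons = 18400 × 10⁻³ micronewtons = 18.4
Sum: 7.9 + 2.1 + 457 + 18.4 = 485.4

485.4 micronewtons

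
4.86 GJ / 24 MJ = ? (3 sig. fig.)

202

(4.86e9) / (24e6) = 0.2025e3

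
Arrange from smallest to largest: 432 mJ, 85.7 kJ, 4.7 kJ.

432 mJ = 0.432 J
85.7 kJ = 85700 J
4.7 kJ = 4700 J

432 mJ < 4.7 kJ < 85.7 kJ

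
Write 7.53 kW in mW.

kilo = 10³, milli = 10⁻³; factor is 10⁶.
7.53 × 10⁶ = 7530000

7530000 mW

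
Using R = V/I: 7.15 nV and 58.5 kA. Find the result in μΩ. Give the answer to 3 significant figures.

(7.15e-9) / (58.5e3) = 0.12222e-12 Ω

0.000000122 μΩ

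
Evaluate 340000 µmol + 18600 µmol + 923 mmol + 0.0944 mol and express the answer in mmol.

1376 mmol

In mmol:
  340000 µmol = 340000e-3 mmol = 340
  18600 µmol = 18600e-3 mmol = 18.6
  923 mmol → 923
  0.0944 mol = 0.0944e3 mmol = 94.4
Sum: 340 + 18.6 + 923 + 94.4 = 1376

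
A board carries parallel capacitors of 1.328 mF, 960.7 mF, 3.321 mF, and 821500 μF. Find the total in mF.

In mF:
  1.328 mF → 1.328
  960.7 mF → 960.7
  3.321 mF → 3.321
  821500 μF = 821500 × 10^-3 mF = 821.5
Sum: 1.328 + 960.7 + 3.321 + 821.5 = 1786.849

1786.849 mF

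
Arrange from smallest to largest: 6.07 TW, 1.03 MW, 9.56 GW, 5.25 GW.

6.07 TW = 6070000000000 W
1.03 MW = 1030000 W
9.56 GW = 9560000000 W
5.25 GW = 5250000000 W

1.03 MW < 5.25 GW < 9.56 GW < 6.07 TW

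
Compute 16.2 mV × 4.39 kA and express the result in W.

71.118 W

16.2e-3 × 4.39e3 = 71.118 W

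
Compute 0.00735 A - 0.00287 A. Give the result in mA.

In mA:
  0.00735 A = 0.00735 × 10³ mA = 7.35
  0.00287 A = 0.00287 × 10³ mA = 2.87
Difference: 7.35 - 2.87 = 4.48

4.48 mA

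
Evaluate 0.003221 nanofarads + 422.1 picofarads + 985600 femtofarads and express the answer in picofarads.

1410.921 picofarads

In picofarads:
  0.003221 nanofarads = 0.003221 × 10^3 picofarads = 3.221
  422.1 picofarads → 422.1
  985600 femtofarads = 985600 × 10^-3 picofarads = 985.6
Sum: 3.221 + 422.1 + 985.6 = 1410.921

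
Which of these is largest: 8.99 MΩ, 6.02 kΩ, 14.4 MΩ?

8.99 MΩ = 8990000 Ω
6.02 kΩ = 6020 Ω
14.4 MΩ = 14400000 Ω

14.4 MΩ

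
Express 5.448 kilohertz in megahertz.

0.005448 megahertz

kilo = 10³, mega = 10⁶; factor is 10⁻³.
5.448 × 10⁻³ = 0.005448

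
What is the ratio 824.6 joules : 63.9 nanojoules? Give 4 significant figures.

12900000000

(824.6) / (63.9e-9) = 12.905e9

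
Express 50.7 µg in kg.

0.0000000507 kg

micro = 10⁻⁶, kilo = 10³; factor is 10⁻⁹.
50.7 × 10⁻⁹ = 0.0000000507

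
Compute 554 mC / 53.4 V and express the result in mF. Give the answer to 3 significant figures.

(554e-3) / (53.4) = 10.375e-3 F

10.4 mF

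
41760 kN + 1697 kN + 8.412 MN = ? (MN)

In MN:
  41760 kN = 41760 × 10^-3 MN = 41.76
  1697 kN = 1697 × 10^-3 MN = 1.697
  8.412 MN → 8.412
Sum: 41.76 + 1.697 + 8.412 = 51.869

51.869 MN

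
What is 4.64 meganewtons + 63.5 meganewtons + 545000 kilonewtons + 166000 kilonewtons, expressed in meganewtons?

779.14 meganewtons

In meganewtons:
  4.64 meganewtons → 4.64
  63.5 meganewtons → 63.5
  545000 kilonewtons = 545000 × 10⁻³ meganewtons = 545
  166000 kilonewtons = 166000 × 10⁻³ meganewtons = 166
Sum: 4.64 + 63.5 + 545 + 166 = 779.14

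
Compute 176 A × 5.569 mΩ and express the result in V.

176 × 5.569e-3 = 980.144e-3 V

0.980144 V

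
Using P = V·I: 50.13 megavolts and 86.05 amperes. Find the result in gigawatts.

4.3136865 gigawatts

50.13e6 × 86.05 = 4313.6865e6 W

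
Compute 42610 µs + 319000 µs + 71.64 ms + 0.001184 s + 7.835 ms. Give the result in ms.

442.269 ms

In ms:
  42610 µs = 42610 × 10⁻³ ms = 42.61
  319000 µs = 319000 × 10⁻³ ms = 319
  71.64 ms → 71.64
  0.001184 s = 0.001184 × 10³ ms = 1.184
  7.835 ms → 7.835
Sum: 42.61 + 319 + 71.64 + 1.184 + 7.835 = 442.269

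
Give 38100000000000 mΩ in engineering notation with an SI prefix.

38.1 GΩ

= 38.1 × 10^9 Ω; 10^9 is giga.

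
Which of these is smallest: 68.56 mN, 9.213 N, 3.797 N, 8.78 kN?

68.56 mN

68.56 mN = 0.06856 N
9.213 N = 9.213 N
3.797 N = 3.797 N
8.78 kN = 8780 N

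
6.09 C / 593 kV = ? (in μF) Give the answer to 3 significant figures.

10.3 μF

(6.09) / (593e3) = 0.01027e-3 F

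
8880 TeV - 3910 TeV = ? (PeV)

4.97 PeV

In PeV:
  8880 TeV = 8880 × 10^-3 PeV = 8.88
  3910 TeV = 3910 × 10^-3 PeV = 3.91
Difference: 8.88 - 3.91 = 4.97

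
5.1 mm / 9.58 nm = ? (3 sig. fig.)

532000

(5.1 × 10⁻³) / (9.58 × 10⁻⁹) = 0.5324 × 10⁶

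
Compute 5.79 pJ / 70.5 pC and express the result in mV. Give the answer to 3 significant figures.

(5.79 × 10⁻¹²) / (70.5 × 10⁻¹²) = 0.082128 V

82.1 mV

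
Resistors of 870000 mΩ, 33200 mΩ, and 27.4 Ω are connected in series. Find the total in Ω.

930.6 Ω

In Ω:
  870000 mΩ = 870000 × 10^-3 Ω = 870
  33200 mΩ = 33200 × 10^-3 Ω = 33.2
  27.4 Ω → 27.4
Sum: 870 + 33.2 + 27.4 = 930.6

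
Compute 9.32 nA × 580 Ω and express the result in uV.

5.4056 uV

9.32 × 10^-9 × 580 = 5405.6 × 10^-9 V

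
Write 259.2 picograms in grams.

0.0000000002592 grams

pico = 1e-12, (no prefix) = 1e0; factor is 1e-12.
259.2 × 1e-12 = 0.0000000002592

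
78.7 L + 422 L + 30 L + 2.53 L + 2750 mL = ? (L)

In L:
  78.7 L → 78.7
  422 L → 422
  30 L → 30
  2.53 L → 2.53
  2750 mL = 2750 × 10^-3 L = 2.75
Sum: 78.7 + 422 + 30 + 2.53 + 2.75 = 535.98

535.98 L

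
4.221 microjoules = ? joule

0.000004221 joules

micro = 10^-6, (no prefix) = 10^0; factor is 10^-6.
4.221 × 10^-6 = 0.000004221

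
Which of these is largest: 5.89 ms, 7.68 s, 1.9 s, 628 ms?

5.89 ms = 0.00589 s
7.68 s = 7.68 s
1.9 s = 1.9 s
628 ms = 0.628 s

7.68 s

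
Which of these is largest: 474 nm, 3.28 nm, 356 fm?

474 nm

474 nm = 0.000000474 m
3.28 nm = 0.00000000328 m
356 fm = 0.000000000000356 m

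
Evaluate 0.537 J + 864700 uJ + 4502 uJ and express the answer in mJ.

In mJ:
  0.537 J = 0.537 × 10^3 mJ = 537
  864700 uJ = 864700 × 10^-3 mJ = 864.7
  4502 uJ = 4502 × 10^-3 mJ = 4.502
Sum: 537 + 864.7 + 4.502 = 1406.202

1406.202 mJ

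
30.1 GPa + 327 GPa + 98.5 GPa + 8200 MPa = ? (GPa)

463.8 GPa

In GPa:
  30.1 GPa → 30.1
  327 GPa → 327
  98.5 GPa → 98.5
  8200 MPa = 8200 × 10^-3 GPa = 8.2
Sum: 30.1 + 327 + 98.5 + 8.2 = 463.8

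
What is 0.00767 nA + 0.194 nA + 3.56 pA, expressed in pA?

205.23 pA

In pA:
  0.00767 nA = 0.00767e3 pA = 7.67
  0.194 nA = 0.194e3 pA = 194
  3.56 pA → 3.56
Sum: 7.67 + 194 + 3.56 = 205.23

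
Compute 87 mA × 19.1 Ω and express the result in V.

87 × 10⁻³ × 19.1 = 1661.7 × 10⁻³ V

1.6617 V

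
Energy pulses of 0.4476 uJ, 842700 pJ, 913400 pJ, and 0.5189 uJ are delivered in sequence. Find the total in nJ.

2722.6 nJ

In nJ:
  0.4476 uJ = 0.4476 × 10^3 nJ = 447.6
  842700 pJ = 842700 × 10^-3 nJ = 842.7
  913400 pJ = 913400 × 10^-3 nJ = 913.4
  0.5189 uJ = 0.5189 × 10^3 nJ = 518.9
Sum: 447.6 + 842.7 + 913.4 + 518.9 = 2722.6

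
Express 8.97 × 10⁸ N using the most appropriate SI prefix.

897 MN

= 897 × 10⁶ N; 10⁶ is mega.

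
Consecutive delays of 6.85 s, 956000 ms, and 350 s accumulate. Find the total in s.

In s:
  6.85 s → 6.85
  956000 ms = 956000 × 10^-3 s = 956
  350 s → 350
Sum: 6.85 + 956 + 350 = 1312.85

1312.85 s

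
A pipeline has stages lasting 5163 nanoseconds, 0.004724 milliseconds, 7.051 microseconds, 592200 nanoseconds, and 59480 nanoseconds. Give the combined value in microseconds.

668.618 microseconds

In microseconds:
  5163 nanoseconds = 5163 × 10^-3 microseconds = 5.163
  0.004724 milliseconds = 0.004724 × 10^3 microseconds = 4.724
  7.051 microseconds → 7.051
  592200 nanoseconds = 592200 × 10^-3 microseconds = 592.2
  59480 nanoseconds = 59480 × 10^-3 microseconds = 59.48
Sum: 5.163 + 4.724 + 7.051 + 592.2 + 59.48 = 668.618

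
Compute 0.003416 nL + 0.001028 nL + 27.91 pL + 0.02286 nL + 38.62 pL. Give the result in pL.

93.834 pL

In pL:
  0.003416 nL = 0.003416 × 10^3 pL = 3.416
  0.001028 nL = 0.001028 × 10^3 pL = 1.028
  27.91 pL → 27.91
  0.02286 nL = 0.02286 × 10^3 pL = 22.86
  38.62 pL → 38.62
Sum: 3.416 + 1.028 + 27.91 + 22.86 + 38.62 = 93.834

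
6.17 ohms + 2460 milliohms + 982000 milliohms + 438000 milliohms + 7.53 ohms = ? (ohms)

1436.16 ohms

In ohms:
  6.17 ohms → 6.17
  2460 milliohms = 2460 × 10⁻³ ohms = 2.46
  982000 milliohms = 982000 × 10⁻³ ohms = 982
  438000 milliohms = 438000 × 10⁻³ ohms = 438
  7.53 ohms → 7.53
Sum: 6.17 + 2.46 + 982 + 438 + 7.53 = 1436.16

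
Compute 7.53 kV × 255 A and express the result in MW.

1.92015 MW

7.53 × 10^3 × 255 = 1920.15 × 10^3 W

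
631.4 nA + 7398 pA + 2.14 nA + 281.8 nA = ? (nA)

In nA:
  631.4 nA → 631.4
  7398 pA = 7398 × 10⁻³ nA = 7.398
  2.14 nA → 2.14
  281.8 nA → 281.8
Sum: 631.4 + 7.398 + 2.14 + 281.8 = 922.738

922.738 nA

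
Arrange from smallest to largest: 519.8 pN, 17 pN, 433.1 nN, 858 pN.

17 pN < 519.8 pN < 858 pN < 433.1 nN

519.8 pN = 0.0000000005198 N
17 pN = 0.000000000017 N
433.1 nN = 0.0000004331 N
858 pN = 0.000000000858 N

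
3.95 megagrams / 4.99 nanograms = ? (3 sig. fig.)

(3.95 × 10⁶) / (4.99 × 10⁻⁹) = 0.7916 × 10¹⁵

792000000000000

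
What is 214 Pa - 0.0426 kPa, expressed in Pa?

171.4 Pa

In Pa:
  214 Pa → 214
  0.0426 kPa = 0.0426 × 10³ Pa = 42.6
Difference: 214 - 42.6 = 171.4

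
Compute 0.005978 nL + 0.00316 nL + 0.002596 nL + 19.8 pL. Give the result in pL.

In pL:
  0.005978 nL = 0.005978 × 10^3 pL = 5.978
  0.00316 nL = 0.00316 × 10^3 pL = 3.16
  0.002596 nL = 0.002596 × 10^3 pL = 2.596
  19.8 pL → 19.8
Sum: 5.978 + 3.16 + 2.596 + 19.8 = 31.534

31.534 pL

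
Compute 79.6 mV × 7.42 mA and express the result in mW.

0.590632 mW

79.6e-3 × 7.42e-3 = 590.632e-6 W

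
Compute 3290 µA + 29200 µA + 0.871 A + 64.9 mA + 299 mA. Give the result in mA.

1267.39 mA

In mA:
  3290 µA = 3290 × 10^-3 mA = 3.29
  29200 µA = 29200 × 10^-3 mA = 29.2
  0.871 A = 0.871 × 10^3 mA = 871
  64.9 mA → 64.9
  299 mA → 299
Sum: 3.29 + 29.2 + 871 + 64.9 + 299 = 1267.39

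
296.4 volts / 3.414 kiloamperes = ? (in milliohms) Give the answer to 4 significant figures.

(296.4) / (3.414 × 10^3) = 86.819 × 10^-3 Ω

86.82 milliohms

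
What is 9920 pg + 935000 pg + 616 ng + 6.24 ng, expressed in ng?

1567.16 ng

In ng:
  9920 pg = 9920 × 10⁻³ ng = 9.92
  935000 pg = 935000 × 10⁻³ ng = 935
  616 ng → 616
  6.24 ng → 6.24
Sum: 9.92 + 935 + 616 + 6.24 = 1567.16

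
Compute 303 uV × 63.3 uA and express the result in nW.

19.1799 nW

303 × 10^-6 × 63.3 × 10^-6 = 19179.9 × 10^-12 W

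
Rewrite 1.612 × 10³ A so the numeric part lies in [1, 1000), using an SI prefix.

= 1.612 × 10³ A; 10³ is kilo.

1.612 kA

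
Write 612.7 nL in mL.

0.0006127 mL

nano = 1e-9, milli = 1e-3; factor is 1e-6.
612.7 × 1e-6 = 0.0006127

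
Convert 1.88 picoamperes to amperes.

pico = 1e-12, (no prefix) = 1e0; factor is 1e-12.
1.88 × 1e-12 = 0.00000000000188

0.00000000000188 amperes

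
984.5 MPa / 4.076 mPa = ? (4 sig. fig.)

241500000000

(984.5 × 10^6) / (4.076 × 10^-3) = 241.54 × 10^9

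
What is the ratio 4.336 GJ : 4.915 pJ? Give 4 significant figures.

882200000000000000000

(4.336e9) / (4.915e-12) = 0.8822e21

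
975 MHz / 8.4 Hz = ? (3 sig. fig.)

(975 × 10⁶) / (8.4) = 116.1 × 10⁶

116000000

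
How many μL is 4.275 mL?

4275 μL

milli = 1e-3, micro = 1e-6; factor is 1e3.
4.275 × 1e3 = 4275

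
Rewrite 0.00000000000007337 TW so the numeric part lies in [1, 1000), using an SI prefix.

= 73.37 × 10⁻³ W; 10⁻³ is milli.

73.37 mW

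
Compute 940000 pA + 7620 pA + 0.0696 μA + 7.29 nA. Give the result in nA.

In nA:
  940000 pA = 940000e-3 nA = 940
  7620 pA = 7620e-3 nA = 7.62
  0.0696 μA = 0.0696e3 nA = 69.6
  7.29 nA → 7.29
Sum: 940 + 7.62 + 69.6 + 7.29 = 1024.51

1024.51 nA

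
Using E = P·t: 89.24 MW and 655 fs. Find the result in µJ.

89.24 × 10^6 × 655 × 10^-15 = 58452.2 × 10^-9 J

58.4522 µJ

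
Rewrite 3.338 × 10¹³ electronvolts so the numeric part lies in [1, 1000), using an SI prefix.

= 33.38 × 10¹² electronvolts; 10¹² is tera.

33.38 teraelectronvolts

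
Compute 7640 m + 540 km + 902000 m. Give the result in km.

1449.64 km

In km:
  7640 m = 7640 × 10⁻³ km = 7.64
  540 km → 540
  902000 m = 902000 × 10⁻³ km = 902
Sum: 7.64 + 540 + 902 = 1449.64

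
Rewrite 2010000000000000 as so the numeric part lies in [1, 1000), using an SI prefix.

2.01 ms

= 2.01e-3 s; 1e-3 is milli.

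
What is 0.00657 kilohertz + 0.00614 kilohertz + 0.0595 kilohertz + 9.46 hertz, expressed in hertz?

81.67 hertz

In hertz:
  0.00657 kilohertz = 0.00657e3 hertz = 6.57
  0.00614 kilohertz = 0.00614e3 hertz = 6.14
  0.0595 kilohertz = 0.0595e3 hertz = 59.5
  9.46 hertz → 9.46
Sum: 6.57 + 6.14 + 59.5 + 9.46 = 81.67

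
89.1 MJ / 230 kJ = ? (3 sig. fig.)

387

(89.1 × 10^6) / (230 × 10^3) = 0.3874 × 10^3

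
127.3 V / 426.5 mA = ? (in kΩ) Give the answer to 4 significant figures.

0.2985 kΩ

(127.3) / (426.5 × 10⁻³) = 0.298476 × 10³ Ω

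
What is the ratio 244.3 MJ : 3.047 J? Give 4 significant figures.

80180000

(244.3e6) / (3.047) = 80.177e6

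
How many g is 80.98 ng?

nano = 10^-9, (no prefix) = 10^0; factor is 10^-9.
80.98 × 10^-9 = 0.00000008098

0.00000008098 g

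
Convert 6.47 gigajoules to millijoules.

giga = 10⁹, milli = 10⁻³; factor is 10¹².
6.47 × 10¹² = 6470000000000

6470000000000 millijoules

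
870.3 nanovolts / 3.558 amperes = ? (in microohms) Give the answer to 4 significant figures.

(870.3 × 10⁻⁹) / (3.558) = 244.604 × 10⁻⁹ Ω

0.2446 microohms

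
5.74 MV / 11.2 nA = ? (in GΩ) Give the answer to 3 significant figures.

(5.74 × 10⁶) / (11.2 × 10⁻⁹) = 0.5125 × 10¹⁵ Ω

512000 GΩ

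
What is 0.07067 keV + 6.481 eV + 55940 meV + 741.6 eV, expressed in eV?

In eV:
  0.07067 keV = 0.07067 × 10^3 eV = 70.67
  6.481 eV → 6.481
  55940 meV = 55940 × 10^-3 eV = 55.94
  741.6 eV → 741.6
Sum: 70.67 + 6.481 + 55.94 + 741.6 = 874.691

874.691 eV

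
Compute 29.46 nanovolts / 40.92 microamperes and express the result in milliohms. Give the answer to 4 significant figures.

(29.46 × 10⁻⁹) / (40.92 × 10⁻⁶) = 0.719941 × 10⁻³ Ω

0.7199 milliohms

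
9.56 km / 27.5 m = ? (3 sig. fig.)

(9.56 × 10³) / (27.5) = 0.3476 × 10³

348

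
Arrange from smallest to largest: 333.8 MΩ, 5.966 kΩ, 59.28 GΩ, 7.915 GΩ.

333.8 MΩ = 333800000 Ω
5.966 kΩ = 5966 Ω
59.28 GΩ = 59280000000 Ω
7.915 GΩ = 7915000000 Ω

5.966 kΩ < 333.8 MΩ < 7.915 GΩ < 59.28 GΩ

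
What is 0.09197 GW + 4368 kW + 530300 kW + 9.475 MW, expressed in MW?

636.113 MW

In MW:
  0.09197 GW = 0.09197 × 10^3 MW = 91.97
  4368 kW = 4368 × 10^-3 MW = 4.368
  530300 kW = 530300 × 10^-3 MW = 530.3
  9.475 MW → 9.475
Sum: 91.97 + 4.368 + 530.3 + 9.475 = 636.113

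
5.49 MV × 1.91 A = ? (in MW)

5.49e6 × 1.91 = 10.4859e6 W

10.4859 MW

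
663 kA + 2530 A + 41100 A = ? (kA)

706.63 kA

In kA:
  663 kA → 663
  2530 A = 2530 × 10⁻³ kA = 2.53
  41100 A = 41100 × 10⁻³ kA = 41.1
Sum: 663 + 2.53 + 41.1 = 706.63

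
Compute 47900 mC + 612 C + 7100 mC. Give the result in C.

667 C

In C:
  47900 mC = 47900 × 10^-3 C = 47.9
  612 C → 612
  7100 mC = 7100 × 10^-3 C = 7.1
Sum: 47.9 + 612 + 7.1 = 667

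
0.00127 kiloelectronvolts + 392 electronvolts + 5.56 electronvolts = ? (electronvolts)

In electronvolts:
  0.00127 kiloelectronvolts = 0.00127 × 10^3 electronvolts = 1.27
  392 electronvolts → 392
  5.56 electronvolts → 5.56
Sum: 1.27 + 392 + 5.56 = 398.83

398.83 electronvolts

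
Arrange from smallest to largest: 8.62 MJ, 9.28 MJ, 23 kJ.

23 kJ < 8.62 MJ < 9.28 MJ

8.62 MJ = 8620000 J
9.28 MJ = 9280000 J
23 kJ = 23000 J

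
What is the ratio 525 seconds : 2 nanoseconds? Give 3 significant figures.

262000000000

(525) / (2 × 10^-9) = 262.5 × 10^9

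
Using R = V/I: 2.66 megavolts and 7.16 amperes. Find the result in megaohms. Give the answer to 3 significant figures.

0.372 megaohms

(2.66e6) / (7.16) = 0.37151e6 Ω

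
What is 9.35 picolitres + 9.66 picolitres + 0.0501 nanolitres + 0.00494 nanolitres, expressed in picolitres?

74.05 picolitres

In picolitres:
  9.35 picolitres → 9.35
  9.66 picolitres → 9.66
  0.0501 nanolitres = 0.0501 × 10^3 picolitres = 50.1
  0.00494 nanolitres = 0.00494 × 10^3 picolitres = 4.94
Sum: 9.35 + 9.66 + 50.1 + 4.94 = 74.05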